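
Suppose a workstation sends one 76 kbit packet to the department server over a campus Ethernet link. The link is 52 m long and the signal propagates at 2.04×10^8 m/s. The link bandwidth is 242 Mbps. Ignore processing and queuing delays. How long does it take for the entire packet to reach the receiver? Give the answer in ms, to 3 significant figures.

L = 76000 bits.
Transmission delay = L/R = 76000 / 242000000 = 0.31405 ms.
Propagation delay = d/s = 52 m / 204000000 m/s = 0.000254902 ms.
Total = 0.314 ms.

0.314 ms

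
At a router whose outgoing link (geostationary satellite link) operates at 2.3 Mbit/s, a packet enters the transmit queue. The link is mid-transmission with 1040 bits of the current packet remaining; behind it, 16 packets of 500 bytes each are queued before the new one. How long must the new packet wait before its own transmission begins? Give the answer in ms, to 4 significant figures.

Each queued packet: L/R = 4000/2300000 = 1.73913 ms.
16 queued → 27.8261 ms.
Plus remaining 1040 bits of current packet: 0.452174 ms.
Queuing delay = 28.28 ms.

28.28 ms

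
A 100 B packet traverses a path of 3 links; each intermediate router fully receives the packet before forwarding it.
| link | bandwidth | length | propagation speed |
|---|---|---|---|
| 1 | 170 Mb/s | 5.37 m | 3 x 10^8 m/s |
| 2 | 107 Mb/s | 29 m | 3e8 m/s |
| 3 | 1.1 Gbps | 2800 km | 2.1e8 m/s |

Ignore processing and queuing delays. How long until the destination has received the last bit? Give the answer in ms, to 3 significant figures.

13.3 ms

L = 100 × 8 = 800 bits.
Transmission delays (L/R per hop): 0.00470588, 0.00747664, 0.000727273 ms; sum = 0.0129098 ms.
Propagation delays (d/s per hop): 1.79e-05, 9.66667e-05, 13.3333 ms; sum = 13.3334 ms.
End-to-end = 13.3 ms.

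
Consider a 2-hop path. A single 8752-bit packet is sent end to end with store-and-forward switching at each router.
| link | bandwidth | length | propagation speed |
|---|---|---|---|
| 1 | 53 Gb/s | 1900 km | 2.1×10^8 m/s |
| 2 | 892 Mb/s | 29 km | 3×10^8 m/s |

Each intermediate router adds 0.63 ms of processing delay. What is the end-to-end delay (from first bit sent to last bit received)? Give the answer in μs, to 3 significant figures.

9780 μs

Transmission delays (L/R per hop): 0.165132, 9.81166 μs; sum = 9.97679 μs.
Propagation delays (d/s per hop): 9047.62, 96.6667 μs; sum = 9144.29 μs.
Processing at 1 router(s): 1 × 0.63 ms = 630 μs.
End-to-end = 9780 μs.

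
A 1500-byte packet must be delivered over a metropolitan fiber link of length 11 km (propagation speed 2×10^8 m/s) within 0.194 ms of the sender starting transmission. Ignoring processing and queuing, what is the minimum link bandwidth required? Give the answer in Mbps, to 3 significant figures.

86.3 Mbps

L = 12000 bits.
Propagation delay = 11000 / 200000000 = 0.055 ms.
Transmission budget = 0.194 − 0.055 = 0.139 ms.
R ≥ L / t_tx = 12000 bits / 0.000139 s = 86.3 Mbps.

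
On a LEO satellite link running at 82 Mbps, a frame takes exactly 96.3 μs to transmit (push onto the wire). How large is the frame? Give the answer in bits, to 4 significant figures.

L = R × t_tx = 82000000 b/s × 9.63e-05 s = 7896.6 bits.

7897 bits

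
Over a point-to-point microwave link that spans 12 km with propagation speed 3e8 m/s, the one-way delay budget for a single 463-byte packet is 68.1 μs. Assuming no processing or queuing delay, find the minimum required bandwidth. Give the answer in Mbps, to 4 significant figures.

L = 3704 bits.
Propagation delay = 12000 / 300000000 = 40 μs.
Transmission budget = 68.1 − 40 = 28.1 μs.
R ≥ L / t_tx = 3704 bits / 2.81e-05 s = 131.8 Mbps.

131.8 Mbps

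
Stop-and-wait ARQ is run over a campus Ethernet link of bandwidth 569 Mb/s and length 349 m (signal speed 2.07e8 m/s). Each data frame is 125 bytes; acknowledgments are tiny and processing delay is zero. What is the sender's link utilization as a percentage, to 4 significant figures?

t_tx = L/R = 1000/569000000 = 1.75747e-06 s.
t_prop = 349/2.07e+08 = 1.68599e-06 s; RTT = 3.37198e-06 s.
Cycle = t_tx + RTT = 5.12945e-06 s.
Utilization = t_tx / cycle = 1.75747e-06/5.12945e-06 = 34.26 %.

34.26 %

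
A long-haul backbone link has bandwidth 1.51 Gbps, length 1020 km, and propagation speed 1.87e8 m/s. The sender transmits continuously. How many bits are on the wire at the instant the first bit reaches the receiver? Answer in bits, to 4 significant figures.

Propagation delay = 1020000 / 187000000 = 0.00545455 s.
BDP = R × t_prop = 1510000000 × 0.00545455 = 8236360 bits.

8236000 bits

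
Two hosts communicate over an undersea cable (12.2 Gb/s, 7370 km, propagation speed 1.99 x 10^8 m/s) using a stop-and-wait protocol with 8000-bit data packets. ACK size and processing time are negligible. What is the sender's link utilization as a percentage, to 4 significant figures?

t_tx = L/R = 8000/12200000000 = 6.55738e-07 s.
t_prop = 7370000/199000000 = 0.0370352 s; RTT = 0.0740704 s.
Cycle = t_tx + RTT = 0.074071 s.
Utilization = t_tx / cycle = 6.55738e-07/0.074071 = 0.0008853 %.

0.0008853 %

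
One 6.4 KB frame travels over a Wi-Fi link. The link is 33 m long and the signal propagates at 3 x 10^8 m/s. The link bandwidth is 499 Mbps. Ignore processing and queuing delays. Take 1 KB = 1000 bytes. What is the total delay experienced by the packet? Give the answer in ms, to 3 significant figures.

L = 51200 bits.
Transmission delay = L/R = 51200 / 499000000 = 0.102605 ms.
Propagation delay = d/s = 33 m / 300000000 m/s = 0.00011 ms.
Total = 0.103 ms.

0.103 ms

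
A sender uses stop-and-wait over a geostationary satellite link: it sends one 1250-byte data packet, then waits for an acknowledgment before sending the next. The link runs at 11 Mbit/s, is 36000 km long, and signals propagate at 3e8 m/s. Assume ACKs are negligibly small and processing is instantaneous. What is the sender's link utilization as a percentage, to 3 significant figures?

0.377 %

t_tx = L/R = 10000/11000000 = 0.000909091 s.
t_prop = 36000000/300000000 = 0.12 s; RTT = 0.24 s.
Cycle = t_tx + RTT = 0.240909 s.
Utilization = t_tx / cycle = 0.000909091/0.240909 = 0.377 %.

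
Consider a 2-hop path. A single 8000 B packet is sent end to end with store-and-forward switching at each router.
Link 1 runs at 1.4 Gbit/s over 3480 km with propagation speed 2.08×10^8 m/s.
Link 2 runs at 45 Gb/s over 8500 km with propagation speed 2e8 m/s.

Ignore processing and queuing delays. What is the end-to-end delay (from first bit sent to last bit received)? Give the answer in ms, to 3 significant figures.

L = 8000 × 8 = 64000 bits.
Transmission delays (L/R per hop): 0.0457143, 0.00142222 ms; sum = 0.0471365 ms.
Propagation delays (d/s per hop): 16.7308, 42.5 ms; sum = 59.2308 ms.
End-to-end = 59.3 ms.

59.3 ms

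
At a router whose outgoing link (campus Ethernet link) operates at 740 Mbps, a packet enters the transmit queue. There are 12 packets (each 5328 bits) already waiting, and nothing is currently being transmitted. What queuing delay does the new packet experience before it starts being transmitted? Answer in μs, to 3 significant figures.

Each queued packet: L/R = 5328/740000000 = 7.2 μs.
12 queued → 86.4 μs.
Queuing delay = 86.4 μs.

86.4 μs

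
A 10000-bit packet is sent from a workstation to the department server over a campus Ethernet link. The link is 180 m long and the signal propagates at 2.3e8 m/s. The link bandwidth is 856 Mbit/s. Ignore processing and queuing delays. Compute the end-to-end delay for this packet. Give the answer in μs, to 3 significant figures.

Transmission delay = L/R = 10000 / 856000000 = 11.6822 μs.
Propagation delay = d/s = 180 m / 2.3e+08 m/s = 0.782609 μs.
Total = 12.5 μs.

12.5 μs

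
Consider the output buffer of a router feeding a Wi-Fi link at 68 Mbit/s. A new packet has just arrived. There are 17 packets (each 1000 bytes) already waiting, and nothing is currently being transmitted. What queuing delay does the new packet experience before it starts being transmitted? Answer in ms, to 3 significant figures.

Each queued packet: L/R = 8000/68000000 = 0.117647 ms.
17 queued → 2 ms.
Queuing delay = 2.00 ms.

2.00 ms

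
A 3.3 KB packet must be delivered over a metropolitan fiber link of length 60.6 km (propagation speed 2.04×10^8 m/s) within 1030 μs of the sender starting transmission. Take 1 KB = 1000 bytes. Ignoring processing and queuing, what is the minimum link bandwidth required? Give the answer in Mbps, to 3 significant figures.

36.0 Mbps

L = 26400 bits.
Propagation delay = 60600 / 204000000 = 297.059 μs.
Transmission budget = 1030 − 297.059 = 732.941 μs.
R ≥ L / t_tx = 26400 bits / 0.000732941 s = 36.0 Mbps.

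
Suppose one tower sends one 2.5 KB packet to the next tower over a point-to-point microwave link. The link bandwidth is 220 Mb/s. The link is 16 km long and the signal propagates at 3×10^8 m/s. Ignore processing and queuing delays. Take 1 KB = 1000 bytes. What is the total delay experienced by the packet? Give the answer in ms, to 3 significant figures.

L = 20000 bits.
Transmission delay = L/R = 20000 / 220000000 = 0.0909091 ms.
Propagation delay = d/s = 16000 m / 300000000 m/s = 0.0533333 ms.
Total = 0.144 ms.

0.144 ms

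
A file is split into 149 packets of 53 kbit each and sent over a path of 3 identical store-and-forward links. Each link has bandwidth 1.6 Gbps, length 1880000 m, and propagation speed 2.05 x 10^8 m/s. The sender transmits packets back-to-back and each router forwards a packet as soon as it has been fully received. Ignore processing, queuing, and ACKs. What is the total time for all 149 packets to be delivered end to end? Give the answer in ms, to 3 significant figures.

32.5 ms

Per-hop transmission t_tx = L/R = 53000/1600000000 = 0.033125 ms.
Per-hop propagation t_prop = 1880000/2.05e+08 = 9.17073 ms.
Pipeline fill: first packet needs 3·t_tx to clear all hops; remaining 148 packets each add one t_tx.
Total = (3+149-1)·t_tx + 3·t_prop = 151·0.033125 + 3·9.17073 = 32.5 ms.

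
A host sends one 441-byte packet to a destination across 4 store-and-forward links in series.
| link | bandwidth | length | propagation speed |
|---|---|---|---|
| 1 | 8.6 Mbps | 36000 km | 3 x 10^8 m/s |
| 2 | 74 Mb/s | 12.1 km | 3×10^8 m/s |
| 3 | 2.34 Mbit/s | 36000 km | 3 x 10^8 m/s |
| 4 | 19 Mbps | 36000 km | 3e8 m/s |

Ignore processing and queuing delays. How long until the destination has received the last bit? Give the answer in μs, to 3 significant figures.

362000 μs

L = 441 × 8 = 3528 bits.
Transmission delays (L/R per hop): 410.233, 47.6757, 1507.69, 185.684 μs; sum = 2151.28 μs.
Propagation delays (d/s per hop): 120000, 40.3333, 120000, 120000 μs; sum = 360040 μs.
End-to-end = 362000 μs.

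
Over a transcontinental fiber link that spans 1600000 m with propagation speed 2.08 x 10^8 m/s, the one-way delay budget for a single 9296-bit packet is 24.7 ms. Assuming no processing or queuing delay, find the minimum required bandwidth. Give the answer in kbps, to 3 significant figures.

Propagation delay = 1600000 / 208000000 = 7.69231 ms.
Transmission budget = 24.7 − 7.69231 = 17.0077 ms.
R ≥ L / t_tx = 9296 bits / 0.0170077 s = 547 kbps.

547 kbps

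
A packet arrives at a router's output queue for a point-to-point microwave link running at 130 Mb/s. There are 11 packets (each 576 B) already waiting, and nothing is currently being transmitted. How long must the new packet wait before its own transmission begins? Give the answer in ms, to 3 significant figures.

Each queued packet: L/R = 4608/130000000 = 0.0354462 ms.
11 queued → 0.389908 ms.
Queuing delay = 0.390 ms.

0.390 ms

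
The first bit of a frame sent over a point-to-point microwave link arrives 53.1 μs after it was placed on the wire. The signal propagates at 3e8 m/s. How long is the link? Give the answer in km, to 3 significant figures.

d = s × t_prop = 300000000 × 5.31e-05 = 15.9 km.

15.9 km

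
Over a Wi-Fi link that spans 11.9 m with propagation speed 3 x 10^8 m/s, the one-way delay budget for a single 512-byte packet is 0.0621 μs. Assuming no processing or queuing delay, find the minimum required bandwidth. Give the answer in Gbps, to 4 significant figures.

L = 4096 bits.
Propagation delay = 11.9 / 300000000 = 0.0396667 μs.
Transmission budget = 0.0621 − 0.0396667 = 0.0224333 μs.
R ≥ L / t_tx = 4096 bits / 2.24333e-08 s = 182.6 Gbps.

182.6 Gbps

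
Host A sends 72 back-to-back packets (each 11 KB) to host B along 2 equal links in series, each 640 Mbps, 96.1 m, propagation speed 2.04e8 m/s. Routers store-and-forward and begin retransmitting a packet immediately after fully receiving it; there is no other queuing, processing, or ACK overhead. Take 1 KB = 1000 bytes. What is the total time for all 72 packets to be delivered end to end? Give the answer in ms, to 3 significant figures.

10.0 ms

Per-hop transmission t_tx = L/R = 88000/640000000 = 0.1375 ms.
Per-hop propagation t_prop = 96.1/204000000 = 0.000471078 ms.
Pipeline fill: first packet needs 2·t_tx to clear all hops; remaining 71 packets each add one t_tx.
Total = (2+72-1)·t_tx + 2·t_prop = 73·0.1375 + 2·0.000471078 = 10.0 ms.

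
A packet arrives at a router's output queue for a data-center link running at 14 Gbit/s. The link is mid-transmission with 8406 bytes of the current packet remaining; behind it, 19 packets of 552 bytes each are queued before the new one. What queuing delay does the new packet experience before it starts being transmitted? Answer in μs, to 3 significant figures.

10.8 μs

Each queued packet: L/R = 4416/14000000000 = 0.315429 μs.
19 queued → 5.99314 μs.
Plus remaining 67248 bits of current packet: 4.80343 μs.
Queuing delay = 10.8 μs.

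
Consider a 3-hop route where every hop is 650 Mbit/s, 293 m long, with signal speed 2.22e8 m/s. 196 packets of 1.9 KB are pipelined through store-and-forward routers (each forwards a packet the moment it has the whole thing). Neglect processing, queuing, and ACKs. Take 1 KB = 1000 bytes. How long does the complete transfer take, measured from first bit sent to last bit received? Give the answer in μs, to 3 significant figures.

4630 μs

Per-hop transmission t_tx = L/R = 15200/650000000 = 23.3846 μs.
Per-hop propagation t_prop = 293/2.22e+08 = 1.31982 μs.
Pipeline fill: first packet needs 3·t_tx to clear all hops; remaining 195 packets each add one t_tx.
Total = (3+196-1)·t_tx + 3·t_prop = 198·23.3846 + 3·1.31982 = 4630 μs.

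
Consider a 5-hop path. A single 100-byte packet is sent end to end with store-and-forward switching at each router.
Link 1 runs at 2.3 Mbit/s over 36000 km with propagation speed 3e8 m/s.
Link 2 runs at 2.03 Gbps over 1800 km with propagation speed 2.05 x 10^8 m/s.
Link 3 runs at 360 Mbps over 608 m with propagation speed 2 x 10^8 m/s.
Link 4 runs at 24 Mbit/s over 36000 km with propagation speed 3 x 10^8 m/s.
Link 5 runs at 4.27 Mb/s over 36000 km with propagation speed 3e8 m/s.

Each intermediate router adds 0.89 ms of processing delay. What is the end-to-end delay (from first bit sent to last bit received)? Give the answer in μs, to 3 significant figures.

373000 μs

L = 100 × 8 = 800 bits.
Transmission delays (L/R per hop): 347.826, 0.394089, 2.22222, 33.3333, 187.354 μs; sum = 571.129 μs.
Propagation delays (d/s per hop): 120000, 8780.49, 3.04, 120000, 120000 μs; sum = 368784 μs.
Processing at 4 router(s): 4 × 0.89 ms = 3560 μs.
End-to-end = 373000 μs.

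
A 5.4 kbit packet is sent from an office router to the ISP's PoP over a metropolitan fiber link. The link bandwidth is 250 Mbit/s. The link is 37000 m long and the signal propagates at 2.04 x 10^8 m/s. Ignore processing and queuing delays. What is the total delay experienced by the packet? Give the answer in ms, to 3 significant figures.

L = 5400 bits.
Transmission delay = L/R = 5400 / 250000000 = 0.0216 ms.
Propagation delay = d/s = 37000 m / 204000000 m/s = 0.181373 ms.
Total = 0.203 ms.

0.203 ms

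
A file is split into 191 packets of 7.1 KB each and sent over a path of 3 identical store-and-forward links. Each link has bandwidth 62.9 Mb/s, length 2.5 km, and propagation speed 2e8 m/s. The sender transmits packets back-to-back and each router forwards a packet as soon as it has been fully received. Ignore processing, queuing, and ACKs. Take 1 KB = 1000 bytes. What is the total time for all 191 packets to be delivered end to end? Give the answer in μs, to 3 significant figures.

174000 μs

Per-hop transmission t_tx = L/R = 56800/62900000 = 903.021 μs.
Per-hop propagation t_prop = 2500/200000000 = 12.5 μs.
Pipeline fill: first packet needs 3·t_tx to clear all hops; remaining 190 packets each add one t_tx.
Total = (3+191-1)·t_tx + 3·t_prop = 193·903.021 + 3·12.5 = 174000 μs.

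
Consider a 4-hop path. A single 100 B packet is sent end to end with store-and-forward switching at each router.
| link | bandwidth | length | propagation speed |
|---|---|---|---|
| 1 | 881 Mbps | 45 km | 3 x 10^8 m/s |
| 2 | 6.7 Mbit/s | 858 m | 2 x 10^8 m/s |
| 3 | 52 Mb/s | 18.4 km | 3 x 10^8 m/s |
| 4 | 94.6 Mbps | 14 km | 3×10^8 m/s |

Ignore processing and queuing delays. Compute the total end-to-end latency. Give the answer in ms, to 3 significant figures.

L = 100 × 8 = 800 bits.
Transmission delays (L/R per hop): 0.000908059, 0.119403, 0.0153846, 0.00845666 ms; sum = 0.144152 ms.
Propagation delays (d/s per hop): 0.15, 0.00429, 0.0613333, 0.0466667 ms; sum = 0.26229 ms.
End-to-end = 0.406 ms.

0.406 ms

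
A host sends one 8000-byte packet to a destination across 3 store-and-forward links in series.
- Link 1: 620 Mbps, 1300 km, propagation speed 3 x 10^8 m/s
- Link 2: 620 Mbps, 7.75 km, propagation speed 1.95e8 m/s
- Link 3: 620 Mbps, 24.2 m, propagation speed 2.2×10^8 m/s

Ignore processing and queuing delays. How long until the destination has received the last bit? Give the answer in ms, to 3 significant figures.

L = 8000 × 8 = 64000 bits.
Transmission delay per hop = L/R = 64000/620000000 = 0.103226 ms; 3 hops → 0.309677 ms.
Propagation delays (d/s per hop): 4.33333, 0.0397436, 0.00011 ms; sum = 4.37319 ms.
End-to-end = 4.68 ms.

4.68 ms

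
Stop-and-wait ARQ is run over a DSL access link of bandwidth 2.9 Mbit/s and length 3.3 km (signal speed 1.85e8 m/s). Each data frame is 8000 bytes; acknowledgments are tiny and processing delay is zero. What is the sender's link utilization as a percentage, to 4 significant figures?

t_tx = L/R = 64000/2900000 = 0.022069 s.
t_prop = 3300/185000000 = 1.78378e-05 s; RTT = 3.56757e-05 s.
Cycle = t_tx + RTT = 0.0221046 s.
Utilization = t_tx / cycle = 0.022069/0.0221046 = 99.84 %.

99.84 %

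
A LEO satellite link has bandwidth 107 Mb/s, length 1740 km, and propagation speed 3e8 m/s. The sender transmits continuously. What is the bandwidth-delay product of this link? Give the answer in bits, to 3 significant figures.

621000 bits

Propagation delay = 1740000 / 300000000 = 0.0058 s.
BDP = R × t_prop = 107000000 × 0.0058 = 620600 bits.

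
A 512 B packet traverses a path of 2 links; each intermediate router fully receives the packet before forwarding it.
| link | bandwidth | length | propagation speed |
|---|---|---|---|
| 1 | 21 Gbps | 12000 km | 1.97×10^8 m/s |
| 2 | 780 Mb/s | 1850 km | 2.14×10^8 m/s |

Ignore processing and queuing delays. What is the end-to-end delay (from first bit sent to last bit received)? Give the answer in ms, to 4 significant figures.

69.56 ms

L = 512 × 8 = 4096 bits.
Transmission delays (L/R per hop): 0.000195048, 0.00525128 ms; sum = 0.00544633 ms.
Propagation delays (d/s per hop): 60.9137, 8.64486 ms; sum = 69.5586 ms.
End-to-end = 69.56 ms.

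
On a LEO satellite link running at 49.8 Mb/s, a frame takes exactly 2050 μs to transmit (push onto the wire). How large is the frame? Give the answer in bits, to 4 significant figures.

102100 bits

L = R × t_tx = 49800000 b/s × 0.00205 s = 102090 bits.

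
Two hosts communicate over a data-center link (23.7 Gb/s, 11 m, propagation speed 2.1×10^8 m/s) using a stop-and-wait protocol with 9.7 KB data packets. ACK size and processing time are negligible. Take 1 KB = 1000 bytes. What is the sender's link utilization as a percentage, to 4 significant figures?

96.90 %

t_tx = L/R = 77600/23700000000 = 3.27426e-06 s.
t_prop = 11/210000000 = 5.2381e-08 s; RTT = 1.04762e-07 s.
Cycle = t_tx + RTT = 3.37902e-06 s.
Utilization = t_tx / cycle = 3.27426e-06/3.37902e-06 = 96.90 %.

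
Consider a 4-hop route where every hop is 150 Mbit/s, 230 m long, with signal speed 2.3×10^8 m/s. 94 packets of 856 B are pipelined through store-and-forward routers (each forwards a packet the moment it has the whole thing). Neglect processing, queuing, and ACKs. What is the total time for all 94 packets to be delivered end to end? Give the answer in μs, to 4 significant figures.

Per-hop transmission t_tx = L/R = 6848/150000000 = 45.6533 μs.
Per-hop propagation t_prop = 230/2.3e+08 = 1 μs.
Pipeline fill: first packet needs 4·t_tx to clear all hops; remaining 93 packets each add one t_tx.
Total = (4+94-1)·t_tx + 4·t_prop = 97·45.6533 + 4·1 = 4432 μs.

4432 μs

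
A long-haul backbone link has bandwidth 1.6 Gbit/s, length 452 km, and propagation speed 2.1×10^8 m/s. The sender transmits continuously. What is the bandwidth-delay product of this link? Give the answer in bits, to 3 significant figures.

3440000 bits

Propagation delay = 452000 / 210000000 = 0.00215238 s.
BDP = R × t_prop = 1600000000 × 0.00215238 = 3443810 bits.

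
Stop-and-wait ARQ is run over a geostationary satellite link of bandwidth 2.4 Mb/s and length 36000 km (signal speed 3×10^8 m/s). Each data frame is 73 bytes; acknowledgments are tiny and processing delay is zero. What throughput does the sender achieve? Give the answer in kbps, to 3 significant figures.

t_tx = L/R = 584/2400000 = 0.000243333 s.
t_prop = 36000000/300000000 = 0.12 s; RTT = 0.24 s.
Cycle = t_tx + RTT = 0.240243 s.
Throughput = L / cycle = 584 / 0.240243 = 2.43 kbps.

2.43 kbps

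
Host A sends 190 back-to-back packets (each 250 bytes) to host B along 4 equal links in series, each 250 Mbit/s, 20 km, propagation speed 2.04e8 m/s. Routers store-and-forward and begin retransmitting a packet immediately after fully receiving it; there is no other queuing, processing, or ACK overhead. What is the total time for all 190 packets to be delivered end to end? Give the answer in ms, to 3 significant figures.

Per-hop transmission t_tx = L/R = 2000/250000000 = 0.008 ms.
Per-hop propagation t_prop = 20000/204000000 = 0.0980392 ms.
Pipeline fill: first packet needs 4·t_tx to clear all hops; remaining 189 packets each add one t_tx.
Total = (4+190-1)·t_tx + 4·t_prop = 193·0.008 + 4·0.0980392 = 1.94 ms.

1.94 ms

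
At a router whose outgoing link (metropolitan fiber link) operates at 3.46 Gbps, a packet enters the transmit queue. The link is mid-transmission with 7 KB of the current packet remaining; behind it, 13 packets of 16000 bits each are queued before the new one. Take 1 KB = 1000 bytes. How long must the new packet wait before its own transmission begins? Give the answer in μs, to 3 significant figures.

Each queued packet: L/R = 16000/3460000000 = 4.62428 μs.
13 queued → 60.1156 μs.
Plus remaining 56000 bits of current packet: 16.185 μs.
Queuing delay = 76.3 μs.

76.3 μs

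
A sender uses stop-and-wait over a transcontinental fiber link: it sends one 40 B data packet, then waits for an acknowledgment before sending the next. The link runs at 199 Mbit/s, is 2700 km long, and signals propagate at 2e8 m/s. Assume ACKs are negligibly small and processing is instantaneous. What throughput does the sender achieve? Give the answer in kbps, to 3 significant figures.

t_tx = L/R = 320/199000000 = 1.60804e-06 s.
t_prop = 2700000/200000000 = 0.0135 s; RTT = 0.027 s.
Cycle = t_tx + RTT = 0.0270016 s.
Throughput = L / cycle = 320 / 0.0270016 = 11.9 kbps.

11.9 kbps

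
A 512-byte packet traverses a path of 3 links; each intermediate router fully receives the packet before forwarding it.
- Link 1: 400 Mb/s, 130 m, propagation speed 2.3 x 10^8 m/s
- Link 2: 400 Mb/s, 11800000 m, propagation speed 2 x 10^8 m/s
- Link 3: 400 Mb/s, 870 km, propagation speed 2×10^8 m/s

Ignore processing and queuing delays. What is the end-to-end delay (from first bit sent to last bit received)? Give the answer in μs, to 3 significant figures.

63400 μs

L = 512 × 8 = 4096 bits.
Transmission delay per hop = L/R = 4096/400000000 = 10.24 μs; 3 hops → 30.72 μs.
Propagation delays (d/s per hop): 0.565217, 59000, 4350 μs; sum = 63350.6 μs.
End-to-end = 63400 μs.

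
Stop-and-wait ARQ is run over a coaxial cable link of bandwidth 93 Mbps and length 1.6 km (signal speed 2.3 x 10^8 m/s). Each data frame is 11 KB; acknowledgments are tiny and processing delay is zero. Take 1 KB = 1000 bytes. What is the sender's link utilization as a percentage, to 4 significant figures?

t_tx = L/R = 88000/93000000 = 0.000946237 s.
t_prop = 1600/2.3e+08 = 6.95652e-06 s; RTT = 1.3913e-05 s.
Cycle = t_tx + RTT = 0.00096015 s.
Utilization = t_tx / cycle = 0.000946237/0.00096015 = 98.55 %.

98.55 %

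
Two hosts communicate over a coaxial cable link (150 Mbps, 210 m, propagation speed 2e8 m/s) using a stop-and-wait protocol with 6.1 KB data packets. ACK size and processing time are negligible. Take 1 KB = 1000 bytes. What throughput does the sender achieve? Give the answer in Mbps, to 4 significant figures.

t_tx = L/R = 48800/150000000 = 0.000325333 s.
t_prop = 210/200000000 = 1.05e-06 s; RTT = 2.1e-06 s.
Cycle = t_tx + RTT = 0.000327433 s.
Throughput = L / cycle = 48800 / 0.000327433 = 149.0 Mbps.

149.0 Mbps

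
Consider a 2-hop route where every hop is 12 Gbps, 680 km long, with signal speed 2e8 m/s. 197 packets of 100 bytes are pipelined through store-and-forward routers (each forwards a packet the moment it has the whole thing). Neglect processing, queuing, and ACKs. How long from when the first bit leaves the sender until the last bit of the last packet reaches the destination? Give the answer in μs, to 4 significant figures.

6813 μs

Per-hop transmission t_tx = L/R = 800/12000000000 = 0.0666667 μs.
Per-hop propagation t_prop = 680000/200000000 = 3400 μs.
Pipeline fill: first packet needs 2·t_tx to clear all hops; remaining 196 packets each add one t_tx.
Total = (2+197-1)·t_tx + 2·t_prop = 198·0.0666667 + 2·3400 = 6813 μs.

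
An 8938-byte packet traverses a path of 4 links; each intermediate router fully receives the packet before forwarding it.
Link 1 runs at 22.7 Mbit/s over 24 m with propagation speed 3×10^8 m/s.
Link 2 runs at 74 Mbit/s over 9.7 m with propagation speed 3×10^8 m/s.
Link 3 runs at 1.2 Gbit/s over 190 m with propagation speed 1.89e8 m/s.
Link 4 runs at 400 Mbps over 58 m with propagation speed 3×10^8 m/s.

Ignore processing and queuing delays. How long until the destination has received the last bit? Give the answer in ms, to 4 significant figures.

4.356 ms

L = 8938 × 8 = 71504 bits.
Transmission delays (L/R per hop): 3.14996, 0.96627, 0.0595867, 0.17876 ms; sum = 4.35457 ms.
Propagation delays (d/s per hop): 8e-05, 3.23333e-05, 0.00100529, 0.000193333 ms; sum = 0.00131096 ms.
End-to-end = 4.356 ms.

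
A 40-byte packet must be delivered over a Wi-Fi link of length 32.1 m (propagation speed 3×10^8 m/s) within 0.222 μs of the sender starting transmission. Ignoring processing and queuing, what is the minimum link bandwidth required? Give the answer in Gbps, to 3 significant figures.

2.78 Gbps

L = 320 bits.
Propagation delay = 32.1 / 300000000 = 0.107 μs.
Transmission budget = 0.222 − 0.107 = 0.115 μs.
R ≥ L / t_tx = 320 bits / 1.15e-07 s = 2.78 Gbps.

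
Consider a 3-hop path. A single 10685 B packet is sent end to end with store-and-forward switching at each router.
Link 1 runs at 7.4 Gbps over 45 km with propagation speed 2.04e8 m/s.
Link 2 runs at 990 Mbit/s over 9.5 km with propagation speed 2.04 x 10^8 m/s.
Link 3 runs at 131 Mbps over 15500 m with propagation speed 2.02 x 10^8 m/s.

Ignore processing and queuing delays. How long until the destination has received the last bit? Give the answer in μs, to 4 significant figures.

1094 μs

L = 10685 × 8 = 85480 bits.
Transmission delays (L/R per hop): 11.5514, 86.3434, 652.519 μs; sum = 750.414 μs.
Propagation delays (d/s per hop): 220.588, 46.5686, 76.7327 μs; sum = 343.89 μs.
End-to-end = 1094 μs.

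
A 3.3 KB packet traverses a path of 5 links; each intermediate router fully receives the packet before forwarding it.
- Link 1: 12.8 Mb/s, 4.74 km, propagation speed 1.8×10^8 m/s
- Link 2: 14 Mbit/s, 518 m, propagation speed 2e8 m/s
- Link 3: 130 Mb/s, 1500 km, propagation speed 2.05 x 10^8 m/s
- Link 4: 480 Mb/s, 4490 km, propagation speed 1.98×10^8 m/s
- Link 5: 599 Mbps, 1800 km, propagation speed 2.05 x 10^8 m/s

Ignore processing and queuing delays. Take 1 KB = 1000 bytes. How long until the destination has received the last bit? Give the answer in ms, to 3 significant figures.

L = 26400 bits.
Transmission delays (L/R per hop): 2.0625, 1.88571, 0.203077, 0.055, 0.0440735 ms; sum = 4.25036 ms.
Propagation delays (d/s per hop): 0.0263333, 0.00259, 7.31707, 22.6768, 8.78049 ms; sum = 38.8033 ms.
End-to-end = 43.1 ms.

43.1 ms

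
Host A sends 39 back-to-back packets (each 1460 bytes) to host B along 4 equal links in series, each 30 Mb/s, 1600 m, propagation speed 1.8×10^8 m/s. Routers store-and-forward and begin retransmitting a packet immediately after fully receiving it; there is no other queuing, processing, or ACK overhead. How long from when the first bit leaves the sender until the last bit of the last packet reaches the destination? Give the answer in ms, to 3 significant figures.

Per-hop transmission t_tx = L/R = 11680/30000000 = 0.389333 ms.
Per-hop propagation t_prop = 1600/180000000 = 0.00888889 ms.
Pipeline fill: first packet needs 4·t_tx to clear all hops; remaining 38 packets each add one t_tx.
Total = (4+39-1)·t_tx + 4·t_prop = 42·0.389333 + 4·0.00888889 = 16.4 ms.

16.4 ms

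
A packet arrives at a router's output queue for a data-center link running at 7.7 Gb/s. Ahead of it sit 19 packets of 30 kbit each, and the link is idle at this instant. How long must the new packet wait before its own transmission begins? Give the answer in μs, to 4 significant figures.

Each queued packet: L/R = 30000/7700000000 = 3.8961 μs.
19 queued → 74.026 μs.
Queuing delay = 74.03 μs.

74.03 μs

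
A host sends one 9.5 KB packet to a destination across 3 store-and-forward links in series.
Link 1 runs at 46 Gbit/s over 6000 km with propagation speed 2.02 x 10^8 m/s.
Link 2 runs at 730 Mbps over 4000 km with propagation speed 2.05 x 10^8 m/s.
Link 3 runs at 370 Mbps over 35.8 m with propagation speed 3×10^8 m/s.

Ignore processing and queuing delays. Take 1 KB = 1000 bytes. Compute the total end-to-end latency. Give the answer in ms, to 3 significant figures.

49.5 ms

L = 76000 bits.
Transmission delays (L/R per hop): 0.00165217, 0.10411, 0.205405 ms; sum = 0.311167 ms.
Propagation delays (d/s per hop): 29.703, 19.5122, 0.000119333 ms; sum = 49.2153 ms.
End-to-end = 49.5 ms.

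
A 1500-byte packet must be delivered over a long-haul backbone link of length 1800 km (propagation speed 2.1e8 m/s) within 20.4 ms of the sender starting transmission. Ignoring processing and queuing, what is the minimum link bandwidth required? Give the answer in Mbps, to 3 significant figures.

1.01 Mbps

L = 12000 bits.
Propagation delay = 1800000 / 210000000 = 8.57143 ms.
Transmission budget = 20.4 − 8.57143 = 11.8286 ms.
R ≥ L / t_tx = 12000 bits / 0.0118286 s = 1.01 Mbps.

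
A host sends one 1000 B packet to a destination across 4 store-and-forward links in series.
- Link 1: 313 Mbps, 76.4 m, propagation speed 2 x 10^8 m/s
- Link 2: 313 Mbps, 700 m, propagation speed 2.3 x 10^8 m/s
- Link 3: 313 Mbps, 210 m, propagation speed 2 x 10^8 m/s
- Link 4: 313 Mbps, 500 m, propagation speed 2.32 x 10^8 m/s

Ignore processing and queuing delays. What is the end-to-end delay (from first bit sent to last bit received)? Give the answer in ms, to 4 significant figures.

L = 1000 × 8 = 8000 bits.
Transmission delay per hop = L/R = 8000/313000000 = 0.0255591 ms; 4 hops → 0.102236 ms.
Propagation delays (d/s per hop): 0.000382, 0.00304348, 0.00105, 0.00215517 ms; sum = 0.00663065 ms.
End-to-end = 0.1089 ms.

0.1089 ms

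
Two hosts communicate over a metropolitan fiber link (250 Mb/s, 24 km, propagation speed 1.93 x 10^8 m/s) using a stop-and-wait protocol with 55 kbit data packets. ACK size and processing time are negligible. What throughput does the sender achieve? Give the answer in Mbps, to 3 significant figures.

117 Mbps

t_tx = L/R = 55000/250000000 = 0.00022 s.
t_prop = 24000/193000000 = 0.000124352 s; RTT = 0.000248705 s.
Cycle = t_tx + RTT = 0.000468705 s.
Throughput = L / cycle = 55000 / 0.000468705 = 117 Mbps.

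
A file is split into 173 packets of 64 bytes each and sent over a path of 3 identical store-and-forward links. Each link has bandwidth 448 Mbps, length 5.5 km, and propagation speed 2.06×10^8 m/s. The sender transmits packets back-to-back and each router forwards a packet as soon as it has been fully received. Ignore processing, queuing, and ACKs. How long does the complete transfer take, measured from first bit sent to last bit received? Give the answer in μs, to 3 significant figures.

280 μs

Per-hop transmission t_tx = L/R = 512/448000000 = 1.14286 μs.
Per-hop propagation t_prop = 5500/206000000 = 26.699 μs.
Pipeline fill: first packet needs 3·t_tx to clear all hops; remaining 172 packets each add one t_tx.
Total = (3+173-1)·t_tx + 3·t_prop = 175·1.14286 + 3·26.699 = 280 μs.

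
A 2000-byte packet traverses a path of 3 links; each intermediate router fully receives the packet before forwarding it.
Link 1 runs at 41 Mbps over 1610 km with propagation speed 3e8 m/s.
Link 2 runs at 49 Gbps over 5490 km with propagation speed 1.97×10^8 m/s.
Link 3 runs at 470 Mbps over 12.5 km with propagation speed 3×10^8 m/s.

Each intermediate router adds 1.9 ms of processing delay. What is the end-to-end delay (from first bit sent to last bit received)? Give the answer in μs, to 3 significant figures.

37500 μs

L = 2000 × 8 = 16000 bits.
Transmission delays (L/R per hop): 390.244, 0.326531, 34.0426 μs; sum = 424.613 μs.
Propagation delays (d/s per hop): 5366.67, 27868, 41.6667 μs; sum = 33276.4 μs.
Processing at 2 router(s): 2 × 1.9 ms = 3800 μs.
End-to-end = 37500 μs.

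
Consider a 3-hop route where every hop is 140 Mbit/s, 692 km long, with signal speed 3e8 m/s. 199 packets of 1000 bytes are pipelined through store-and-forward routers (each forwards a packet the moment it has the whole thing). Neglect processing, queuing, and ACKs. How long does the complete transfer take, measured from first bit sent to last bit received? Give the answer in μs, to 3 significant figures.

18400 μs

Per-hop transmission t_tx = L/R = 8000/140000000 = 57.1429 μs.
Per-hop propagation t_prop = 692000/300000000 = 2306.67 μs.
Pipeline fill: first packet needs 3·t_tx to clear all hops; remaining 198 packets each add one t_tx.
Total = (3+199-1)·t_tx + 3·t_prop = 201·57.1429 + 3·2306.67 = 18400 μs.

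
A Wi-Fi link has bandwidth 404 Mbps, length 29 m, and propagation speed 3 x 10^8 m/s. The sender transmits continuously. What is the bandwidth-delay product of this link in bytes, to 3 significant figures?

Propagation delay = 29 / 300000000 = 9.66667e-08 s.
BDP = R × t_prop = 404000000 × 9.66667e-08 = 39.0533 bits.
In bytes: 39.0533/8 = 4.88 bytes.

4.88 bytes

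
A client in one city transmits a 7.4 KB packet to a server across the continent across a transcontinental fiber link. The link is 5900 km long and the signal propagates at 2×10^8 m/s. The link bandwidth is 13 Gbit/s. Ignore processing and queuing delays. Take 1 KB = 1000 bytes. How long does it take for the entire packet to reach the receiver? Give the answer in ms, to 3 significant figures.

29.5 ms

L = 59200 bits.
Transmission delay = L/R = 59200 / 13000000000 = 0.00455385 ms.
Propagation delay = d/s = 5900000 m / 200000000 m/s = 29.5 ms.
Total = 29.5 ms.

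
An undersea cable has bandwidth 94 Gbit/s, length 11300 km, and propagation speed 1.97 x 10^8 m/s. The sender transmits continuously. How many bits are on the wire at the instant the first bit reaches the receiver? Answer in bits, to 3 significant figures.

5390000000 bits

Propagation delay = 11300000 / 197000000 = 0.0573604 s.
BDP = R × t_prop = 94000000000 × 0.0573604 = 5391880000 bits.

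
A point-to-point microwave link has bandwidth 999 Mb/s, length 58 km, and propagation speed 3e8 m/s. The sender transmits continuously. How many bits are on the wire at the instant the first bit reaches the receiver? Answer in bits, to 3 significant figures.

193000 bits

Propagation delay = 58000 / 300000000 = 0.000193333 s.
BDP = R × t_prop = 999000000 × 0.000193333 = 193140 bits.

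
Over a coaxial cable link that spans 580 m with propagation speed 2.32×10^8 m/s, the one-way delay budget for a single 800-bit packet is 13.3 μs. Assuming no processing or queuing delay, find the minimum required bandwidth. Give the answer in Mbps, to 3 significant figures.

74.1 Mbps

Propagation delay = 580 / 2.32e+08 = 2.5 μs.
Transmission budget = 13.3 − 2.5 = 10.8 μs.
R ≥ L / t_tx = 800 bits / 1.08e-05 s = 74.1 Mbps.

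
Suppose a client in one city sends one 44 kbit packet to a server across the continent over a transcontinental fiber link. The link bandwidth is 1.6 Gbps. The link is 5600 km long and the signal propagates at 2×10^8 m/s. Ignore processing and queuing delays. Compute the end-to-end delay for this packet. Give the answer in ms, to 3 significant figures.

28.0 ms

L = 44000 bits.
Transmission delay = L/R = 44000 / 1600000000 = 0.0275 ms.
Propagation delay = d/s = 5600000 m / 200000000 m/s = 28 ms.
Total = 28.0 ms.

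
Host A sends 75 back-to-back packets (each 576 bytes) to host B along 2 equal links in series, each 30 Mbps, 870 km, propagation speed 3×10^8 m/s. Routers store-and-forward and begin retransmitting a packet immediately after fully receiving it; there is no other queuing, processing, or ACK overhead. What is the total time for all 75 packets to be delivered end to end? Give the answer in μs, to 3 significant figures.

Per-hop transmission t_tx = L/R = 4608/30000000 = 153.6 μs.
Per-hop propagation t_prop = 870000/300000000 = 2900 μs.
Pipeline fill: first packet needs 2·t_tx to clear all hops; remaining 74 packets each add one t_tx.
Total = (2+75-1)·t_tx + 2·t_prop = 76·153.6 + 2·2900 = 17500 μs.

17500 μs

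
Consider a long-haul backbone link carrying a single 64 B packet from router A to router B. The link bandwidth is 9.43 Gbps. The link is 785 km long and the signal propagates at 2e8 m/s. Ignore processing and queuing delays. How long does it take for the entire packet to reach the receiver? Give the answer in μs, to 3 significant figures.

3930 μs

L = 64 × 8 = 512 bits.
Transmission delay = L/R = 512 / 9430000000 = 0.0542948 μs.
Propagation delay = d/s = 785000 m / 200000000 m/s = 3925 μs.
Total = 3930 μs.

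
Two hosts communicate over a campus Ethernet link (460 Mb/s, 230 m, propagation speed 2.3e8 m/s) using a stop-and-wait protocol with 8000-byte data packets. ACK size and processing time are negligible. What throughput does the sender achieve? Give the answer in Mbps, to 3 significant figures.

453 Mbps

t_tx = L/R = 64000/460000000 = 0.00013913 s.
t_prop = 230/2.3e+08 = 1e-06 s; RTT = 2e-06 s.
Cycle = t_tx + RTT = 0.00014113 s.
Throughput = L / cycle = 64000 / 0.00014113 = 453 Mbps.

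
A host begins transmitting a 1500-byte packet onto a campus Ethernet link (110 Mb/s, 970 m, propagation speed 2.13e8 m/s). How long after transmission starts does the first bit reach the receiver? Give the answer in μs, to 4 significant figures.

First bit experiences only propagation delay: d/s = 970/213000000 = 4.554 μs.

4.554 μs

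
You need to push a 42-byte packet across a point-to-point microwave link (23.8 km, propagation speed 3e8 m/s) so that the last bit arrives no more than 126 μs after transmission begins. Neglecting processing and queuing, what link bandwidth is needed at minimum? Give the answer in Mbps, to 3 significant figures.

L = 336 bits.
Propagation delay = 23800 / 300000000 = 79.3333 μs.
Transmission budget = 126 − 79.3333 = 46.6667 μs.
R ≥ L / t_tx = 336 bits / 4.66667e-05 s = 7.20 Mbps.

7.20 Mbps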